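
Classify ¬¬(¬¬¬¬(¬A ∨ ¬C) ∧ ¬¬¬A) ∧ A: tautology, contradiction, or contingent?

contradiction

¬¬(¬¬¬¬(¬A ∨ ¬C) ∧ ¬¬¬A) ∧ A
= ¬¬(¬¬(¬A ∨ ¬C) ∧ ¬¬¬A) ∧ A   [double negation]
= ¬(¬(¬A ∨ ¬C) ∨ ¬¬A) ∧ A   [De Morgan]
= (¬A ∨ ¬C) ∧ ¬A ∧ A   [De Morgan]
= ¬A ∧ A   [absorption]
= False   [complement]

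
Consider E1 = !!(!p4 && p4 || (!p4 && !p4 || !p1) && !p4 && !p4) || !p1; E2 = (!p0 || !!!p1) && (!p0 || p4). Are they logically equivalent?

No

E1: !!(!p4 && p4 || (!p4 && !p4 || !p1) && !p4 && !p4) || !p1
    = !!(!p4 && p4 || !p4 && !p4) || !p1   — absorption
    = !p4 && p4 || !p4 && !p4 || !p1   — double negation
    = !p4 || !p1   — distribution
E2: (!p0 || !!!p1) && (!p0 || p4)
    = (!p0 || !p1) && (!p0 || p4)   — double negation
    = !p0 || !p1 && p4   — distribution
These differ: at p0=1, p1=1, p4=0, E1 = 1 but E2 = 0.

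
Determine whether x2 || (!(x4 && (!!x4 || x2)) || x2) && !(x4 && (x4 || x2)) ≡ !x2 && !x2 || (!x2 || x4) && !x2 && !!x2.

E1: x2 || (!(x4 && (!!x4 || x2)) || x2) && !(x4 && (x4 || x2))
    = x2 || (!(x4 && (x4 || x2)) || x2) && !(x4 && (x4 || x2))   (double negation)
    = x2 || !(x4 && (x4 || x2))   (absorption)
    = x2 || !x4   (absorption)
E2: !x2 && !x2 || (!x2 || x4) && !x2 && !!x2
    = !x2 && !x2 || (!x2 || x4) && !x2 && x2   (double negation)
    = !x2 && !x2 || !x2 && x2   (absorption)
    = !x2   (distribution)
These differ: at x2=1, x4=1, E1 = 1 but E2 = 0.

No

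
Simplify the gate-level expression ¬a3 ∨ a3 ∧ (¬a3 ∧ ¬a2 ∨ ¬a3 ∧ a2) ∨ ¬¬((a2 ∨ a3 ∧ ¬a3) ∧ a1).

¬a3 ∨ a3 ∧ (¬a3 ∧ ¬a2 ∨ ¬a3 ∧ a2) ∨ ¬¬((a2 ∨ a3 ∧ ¬a3) ∧ a1)
= ¬a3 ∨ a3 ∧ ¬a3 ∨ ¬¬((a2 ∨ a3 ∧ ¬a3) ∧ a1)
= ¬a3 ∨ ¬¬((a2 ∨ a3 ∧ ¬a3) ∧ a1)
= ¬a3 ∨ ¬¬(a2 ∧ a1)
= ¬a3 ∨ a2 ∧ a1

¬a3 ∨ a2 ∧ a1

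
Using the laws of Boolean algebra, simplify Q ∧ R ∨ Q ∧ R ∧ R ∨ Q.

Q

Q ∧ R ∨ Q ∧ R ∧ R ∨ Q
= Q ∧ R ∨ Q   [absorption]
= Q   [absorption]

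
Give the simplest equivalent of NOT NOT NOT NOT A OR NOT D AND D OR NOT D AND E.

A OR NOT D AND E

NOT NOT NOT NOT A OR NOT D AND D OR NOT D AND E
= NOT NOT A OR NOT D AND D OR NOT D AND E
= A OR NOT D AND D OR NOT D AND E
= A OR NOT D AND E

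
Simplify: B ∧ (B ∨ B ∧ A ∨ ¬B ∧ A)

B

B ∧ (B ∨ B ∧ A ∨ ¬B ∧ A)
= B ∧ (B ∨ A)   (distribution)
= B   (absorption)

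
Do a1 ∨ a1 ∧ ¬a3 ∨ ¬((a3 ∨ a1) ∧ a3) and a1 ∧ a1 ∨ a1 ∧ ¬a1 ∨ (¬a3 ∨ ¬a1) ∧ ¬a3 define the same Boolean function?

Yes

E1: a1 ∨ a1 ∧ ¬a3 ∨ ¬((a3 ∨ a1) ∧ a3)
    = a1 ∨ ¬((a3 ∨ a1) ∧ a3)   — absorption
    = a1 ∨ ¬a3   — absorption
E2: a1 ∧ a1 ∨ a1 ∧ ¬a1 ∨ (¬a3 ∨ ¬a1) ∧ ¬a3
    = a1 ∨ (¬a3 ∨ ¬a1) ∧ ¬a3   — distribution
    = a1 ∨ ¬a3   — absorption
Both reduce to a1 ∨ ¬a3, so they are equivalent.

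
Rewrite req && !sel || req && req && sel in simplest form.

req && !sel || req && req && sel
= req && !sel || req && sel   (idempotence)
= req   (distribution)

req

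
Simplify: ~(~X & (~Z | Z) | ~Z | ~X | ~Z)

X & Z

~(~X & (~Z | Z) | ~Z | ~X | ~Z)
= ~(~X | ~Z | ~X | ~Z)   — complement / identity
= ~(~X | ~Z)   — idempotence
= X & Z   — De Morgan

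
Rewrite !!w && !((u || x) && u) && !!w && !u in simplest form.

!!w && !((u || x) && u) && !!w && !u
= !!w && !u && !!w && !u   (absorption)
= !!w && !u   (idempotence)
= w && !u   (double negation)

w && !u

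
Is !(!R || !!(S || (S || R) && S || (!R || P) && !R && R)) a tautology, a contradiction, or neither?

neither

!(!R || !!(S || (S || R) && S || (!R || P) && !R && R))
= !(!R || !!(S || (S || R) && S || !R && R))   [absorption]
= !(!R || !!(S || S || !R && R))   [absorption]
= !(!R || !!(S || !R && R))   [idempotence]
= !(!R || !!S)   [complement / identity]
= R && !S   [De Morgan]
This depends on R, S, so it is not a constant.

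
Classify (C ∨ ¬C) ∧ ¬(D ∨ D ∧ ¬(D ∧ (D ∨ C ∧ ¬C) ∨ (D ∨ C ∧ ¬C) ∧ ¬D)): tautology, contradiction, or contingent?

contingent

(C ∨ ¬C) ∧ ¬(D ∨ D ∧ ¬(D ∧ (D ∨ C ∧ ¬C) ∨ (D ∨ C ∧ ¬C) ∧ ¬D))
= (C ∨ ¬C) ∧ ¬(D ∨ D ∧ ¬(D ∨ C ∧ ¬C))   [distribution]
= (C ∨ ¬C) ∧ ¬(D ∨ D ∧ ¬D)   [complement / identity]
= ¬(D ∨ D ∧ ¬D)   [complement / identity]
= ¬D   [complement / identity]
This depends on D, so it is not a constant.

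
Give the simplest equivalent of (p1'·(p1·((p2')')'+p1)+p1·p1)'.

(p1'·(p1·((p2')')'+p1)+p1·p1)'
= (p1'·(p1·p2'+p1)+p1·p1)'   (double negation)
= (p1'·p1+p1·p1)'   (absorption)
= p1'   (distribution)

p1'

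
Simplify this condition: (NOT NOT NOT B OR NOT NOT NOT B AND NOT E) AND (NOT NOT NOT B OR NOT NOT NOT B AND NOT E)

(NOT NOT NOT B OR NOT NOT NOT B AND NOT E) AND (NOT NOT NOT B OR NOT NOT NOT B AND NOT E)
= NOT NOT NOT B OR NOT NOT NOT B AND NOT E   [idempotence]
= NOT NOT NOT B   [absorption]
= NOT B   [double negation]

NOT B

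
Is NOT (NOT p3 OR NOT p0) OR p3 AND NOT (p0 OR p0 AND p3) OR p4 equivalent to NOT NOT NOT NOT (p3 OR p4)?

E1: NOT (NOT p3 OR NOT p0) OR p3 AND NOT (p0 OR p0 AND p3) OR p4
    = NOT (NOT p3 OR NOT p0) OR p3 AND NOT p0 OR p4   [absorption]
    = p3 AND p0 OR p3 AND NOT p0 OR p4   [De Morgan]
    = p3 OR p4   [distribution]
E2: NOT NOT NOT NOT (p3 OR p4)
    = NOT NOT (p3 OR p4)   [double negation]
    = p3 OR p4   [double negation]
Both reduce to p3 OR p4, so they are equivalent.

Yes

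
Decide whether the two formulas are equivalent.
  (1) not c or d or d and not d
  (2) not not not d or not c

E1: not c or d or d and not d
    = not c or d
E2: not not not d or not c
    = not d or not c
These differ: at c=1, d=0, E1 = 0 but E2 = 1.

No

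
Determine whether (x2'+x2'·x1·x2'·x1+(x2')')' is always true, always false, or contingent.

always false

(x2'+x2'·x1·x2'·x1+(x2')')'
= (x2'+x2'·x1+(x2')')'
= (x2'+(x2')')'
= x2·x2'
= 0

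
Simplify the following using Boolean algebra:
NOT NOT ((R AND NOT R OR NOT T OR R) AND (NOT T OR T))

NOT T OR R

NOT NOT ((R AND NOT R OR NOT T OR R) AND (NOT T OR T))
= NOT NOT (R AND NOT R OR NOT T OR R)
= R AND NOT R OR NOT T OR R
= NOT T OR R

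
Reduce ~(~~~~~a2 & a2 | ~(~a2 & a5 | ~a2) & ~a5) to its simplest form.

~a2 | a5

~(~~~~~a2 & a2 | ~(~a2 & a5 | ~a2) & ~a5)
= ~(~~~a2 & a2 | ~(~a2 & a5 | ~a2) & ~a5)   [double negation]
= ~(~a2 & a2 | ~(~a2 & a5 | ~a2) & ~a5)   [double negation]
= ~(~(~a2 & a5 | ~a2) & ~a5)   [complement / identity]
= ~(~~a2 & ~a5)   [absorption]
= ~a2 | a5   [De Morgan]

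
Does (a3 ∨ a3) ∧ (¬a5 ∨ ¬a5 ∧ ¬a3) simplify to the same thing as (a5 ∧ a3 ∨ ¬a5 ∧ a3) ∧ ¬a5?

E1: (a3 ∨ a3) ∧ (¬a5 ∨ ¬a5 ∧ ¬a3)
    = (a3 ∨ a3) ∧ ¬a5   [absorption]
    = a3 ∧ ¬a5   [idempotence]
E2: (a5 ∧ a3 ∨ ¬a5 ∧ a3) ∧ ¬a5
    = a3 ∧ ¬a5   [distribution]
Both reduce to a3 ∧ ¬a5, so they are equivalent.

Yes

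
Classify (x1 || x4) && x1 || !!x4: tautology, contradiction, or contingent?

(x1 || x4) && x1 || !!x4
= x1 || !!x4   (absorption)
= x1 || x4   (double negation)
This depends on x1, x4, so it is not a constant.

contingent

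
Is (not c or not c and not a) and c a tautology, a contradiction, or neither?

contradiction

(not c or not c and not a) and c
= not c and c   — absorption
= False   — complement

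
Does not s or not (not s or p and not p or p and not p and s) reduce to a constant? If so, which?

not s or not (not s or p and not p or p and not p and s)
= not s or not (not s or p and not p)   — absorption
= not s or not not s   — complement / identity
= not s or s   — double negation
= True   — complement

yes, True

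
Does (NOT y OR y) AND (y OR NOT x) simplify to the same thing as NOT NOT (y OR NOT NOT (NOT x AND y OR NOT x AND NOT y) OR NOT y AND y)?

E1: (NOT y OR y) AND (y OR NOT x)
    = y OR NOT x
E2: NOT NOT (y OR NOT NOT (NOT x AND y OR NOT x AND NOT y) OR NOT y AND y)
    = NOT NOT (y OR NOT NOT NOT x OR NOT y AND y)
    = y OR NOT NOT NOT x OR NOT y AND y
    = y OR NOT x OR NOT y AND y
    = y OR NOT x
Both reduce to y OR NOT x, so they are equivalent.

Yes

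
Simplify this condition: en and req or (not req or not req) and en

en

en and req or (not req or not req) and en
= en and req or not req and en
= en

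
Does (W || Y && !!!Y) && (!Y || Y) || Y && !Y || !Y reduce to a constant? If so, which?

(W || Y && !!!Y) && (!Y || Y) || Y && !Y || !Y
= (W || Y && !Y) && (!Y || Y) || Y && !Y || !Y   [double negation]
= (W || Y && !Y) && (!Y || Y) || !Y   [complement / identity]
= W || Y && !Y || !Y   [complement / identity]
= W || !Y   [complement / identity]
This depends on W, Y, so it is not a constant.

no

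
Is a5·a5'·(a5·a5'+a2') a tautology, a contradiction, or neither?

contradiction

a5·a5'·(a5·a5'+a2')
= a5·a5'   [absorption]
= 0   [complement]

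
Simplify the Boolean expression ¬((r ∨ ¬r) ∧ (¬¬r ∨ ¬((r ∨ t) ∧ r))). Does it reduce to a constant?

False

¬((r ∨ ¬r) ∧ (¬¬r ∨ ¬((r ∨ t) ∧ r)))
= ¬(¬¬r ∨ ¬((r ∨ t) ∧ r))
= ¬(¬¬r ∨ ¬r)
= ¬r ∧ r
= False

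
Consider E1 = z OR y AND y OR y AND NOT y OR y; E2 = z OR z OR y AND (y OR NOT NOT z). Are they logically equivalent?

E1: z OR y AND y OR y AND NOT y OR y
    = z OR y OR y
    = z OR y
E2: z OR z OR y AND (y OR NOT NOT z)
    = z OR z OR y AND (y OR z)
    = z OR z OR y
    = z OR y
Both reduce to z OR y, so they are equivalent.

Yes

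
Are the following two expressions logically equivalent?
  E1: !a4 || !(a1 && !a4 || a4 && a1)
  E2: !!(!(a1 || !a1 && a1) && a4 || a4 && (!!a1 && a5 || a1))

No

E1: !a4 || !(a1 && !a4 || a4 && a1)
    = !a4 || !a1
E2: !!(!(a1 || !a1 && a1) && a4 || a4 && (!!a1 && a5 || a1))
    = !!(!(a1 || !a1 && a1) && a4 || a4 && (a1 && a5 || a1))
    = !!(!(a1 || !a1 && a1) && a4 || a4 && a1)
    = !(a1 || !a1 && a1) && a4 || a4 && a1
    = !a1 && a4 || a4 && a1
    = a4
These differ: at a1=0, a4=0, a5=0, E1 = 1 but E2 = 0.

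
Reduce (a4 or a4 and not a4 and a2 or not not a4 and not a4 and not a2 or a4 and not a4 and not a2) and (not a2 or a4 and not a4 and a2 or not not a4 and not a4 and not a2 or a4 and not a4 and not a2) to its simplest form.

(a4 or a4 and not a4 and a2 or not not a4 and not a4 and not a2 or a4 and not a4 and not a2) and (not a2 or a4 and not a4 and a2 or not not a4 and not a4 and not a2 or a4 and not a4 and not a2)
= a4 and not a2 or a4 and not a4 and a2 or not not a4 and not a4 and not a2 or a4 and not a4 and not a2   [distribution]
= a4 and not a2 or a4 and not a4 and a2 or a4 and not a4 and not a2 or a4 and not a4 and not a2   [double negation]
= a4 and not a2 or a4 and not a4 or a4 and not a4 and not a2   [distribution]
= a4 and not a2 or a4 and not a4   [absorption]
= a4 and not a2   [complement / identity]

a4 and not a2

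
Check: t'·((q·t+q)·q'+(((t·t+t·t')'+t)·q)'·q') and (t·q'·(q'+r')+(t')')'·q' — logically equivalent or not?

Yes

E1: t'·((q·t+q)·q'+(((t·t+t·t')'+t)·q)'·q')
    = t'·((q·t+q)·q'+((t'+t)·q)'·q')   [distribution]
    = t'·((q·t+q)·q'+q'·q')   [complement / identity]
    = t'·(q·q'+q'·q')   [absorption]
    = t'·q'   [distribution]
E2: (t·q'·(q'+r')+(t')')'·q'
    = (t·q'·(q'+r')+t)'·q'   [double negation]
    = (t·q'+t)'·q'   [absorption]
    = t'·q'   [absorption]
Both reduce to t'·q', so they are equivalent.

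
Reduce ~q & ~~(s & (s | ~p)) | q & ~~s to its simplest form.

~q & ~~(s & (s | ~p)) | q & ~~s
= ~q & ~~s | q & ~~s   (absorption)
= ~~s   (distribution)
= s   (double negation)

s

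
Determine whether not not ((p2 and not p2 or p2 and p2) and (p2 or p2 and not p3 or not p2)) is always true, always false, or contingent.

not not ((p2 and not p2 or p2 and p2) and (p2 or p2 and not p3 or not p2))
= not not ((p2 and not p2 or p2 and p2) and (p2 or not p2))   [absorption]
= not not (p2 and not p2 or p2 and p2)   [complement / identity]
= p2 and not p2 or p2 and p2   [double negation]
= p2   [distribution]
This depends on p2, so it is not a constant.

contingent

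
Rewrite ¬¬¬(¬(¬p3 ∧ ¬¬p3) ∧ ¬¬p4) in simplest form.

¬¬¬(¬(¬p3 ∧ ¬¬p3) ∧ ¬¬p4)
= ¬¬¬((p3 ∨ ¬p3) ∧ ¬¬p4)   (De Morgan)
= ¬((p3 ∨ ¬p3) ∧ ¬¬p4)   (double negation)
= ¬¬¬p4   (complement / identity)
= ¬p4   (double negation)

¬p4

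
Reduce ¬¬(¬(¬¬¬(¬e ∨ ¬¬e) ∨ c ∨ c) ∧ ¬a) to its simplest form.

¬c ∧ ¬a

¬¬(¬(¬¬¬(¬e ∨ ¬¬e) ∨ c ∨ c) ∧ ¬a)
= ¬¬(¬(¬¬(e ∧ ¬e) ∨ c ∨ c) ∧ ¬a)
= ¬(¬¬(e ∧ ¬e) ∨ c ∨ c) ∧ ¬a
= ¬(e ∧ ¬e ∨ c ∨ c) ∧ ¬a
= ¬(e ∧ ¬e ∨ c) ∧ ¬a
= ¬c ∧ ¬a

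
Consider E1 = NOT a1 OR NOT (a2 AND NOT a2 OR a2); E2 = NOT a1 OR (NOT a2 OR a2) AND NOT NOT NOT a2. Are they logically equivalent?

E1: NOT a1 OR NOT (a2 AND NOT a2 OR a2)
    = NOT a1 OR NOT a2   — complement / identity
E2: NOT a1 OR (NOT a2 OR a2) AND NOT NOT NOT a2
    = NOT a1 OR NOT NOT NOT a2   — complement / identity
    = NOT a1 OR NOT a2   — double negation
Both reduce to NOT a1 OR NOT a2, so they are equivalent.

Yes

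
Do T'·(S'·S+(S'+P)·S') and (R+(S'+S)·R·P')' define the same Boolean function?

No

E1: T'·(S'·S+(S'+P)·S')
    = T'·(S'+P)·S'   [complement / identity]
    = T'·S'   [absorption]
E2: (R+(S'+S)·R·P')'
    = (R+R·P')'   [complement / identity]
    = R'   [absorption]
These differ: at P=1, R=0, S=0, T=1, E1 = 0 but E2 = 1.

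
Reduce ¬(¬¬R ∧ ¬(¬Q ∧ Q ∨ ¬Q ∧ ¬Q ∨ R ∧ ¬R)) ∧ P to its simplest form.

¬(¬¬R ∧ ¬(¬Q ∧ Q ∨ ¬Q ∧ ¬Q ∨ R ∧ ¬R)) ∧ P
= (¬R ∨ ¬Q ∧ Q ∨ ¬Q ∧ ¬Q ∨ R ∧ ¬R) ∧ P   — De Morgan
= (¬R ∨ ¬Q ∨ R ∧ ¬R) ∧ P   — distribution
= (¬R ∨ ¬Q) ∧ P   — complement / identity

(¬R ∨ ¬Q) ∧ P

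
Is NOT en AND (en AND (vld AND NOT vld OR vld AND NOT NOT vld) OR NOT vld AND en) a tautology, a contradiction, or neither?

contradiction

NOT en AND (en AND (vld AND NOT vld OR vld AND NOT NOT vld) OR NOT vld AND en)
= NOT en AND (en AND (vld AND NOT vld OR vld AND vld) OR NOT vld AND en)   (double negation)
= NOT en AND (en AND vld OR NOT vld AND en)   (distribution)
= NOT en AND en   (distribution)
= FALSE   (complement)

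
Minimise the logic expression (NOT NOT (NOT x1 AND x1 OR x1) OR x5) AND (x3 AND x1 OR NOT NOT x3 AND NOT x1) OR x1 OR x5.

(NOT NOT (NOT x1 AND x1 OR x1) OR x5) AND (x3 AND x1 OR NOT NOT x3 AND NOT x1) OR x1 OR x5
= (NOT NOT x1 OR x5) AND (x3 AND x1 OR NOT NOT x3 AND NOT x1) OR x1 OR x5   — complement / identity
= (NOT NOT x1 OR x5) AND (x3 AND x1 OR x3 AND NOT x1) OR x1 OR x5   — double negation
= (NOT NOT x1 OR x5) AND x3 OR x1 OR x5   — distribution
= (x1 OR x5) AND x3 OR x1 OR x5   — double negation
= x1 OR x5   — absorption

x1 OR x5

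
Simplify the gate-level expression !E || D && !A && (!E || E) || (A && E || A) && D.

!E || D

!E || D && !A && (!E || E) || (A && E || A) && D
= !E || D && !A && (!E || E) || A && D   [absorption]
= !E || D && !A || A && D   [complement / identity]
= !E || D   [distribution]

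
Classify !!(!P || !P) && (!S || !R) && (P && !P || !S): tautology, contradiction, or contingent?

!!(!P || !P) && (!S || !R) && (P && !P || !S)
= !!!P && (!S || !R) && (P && !P || !S)
= !!!P && (!S || !R) && !S
= !P && (!S || !R) && !S
= !P && !S
This depends on P, S, so it is not a constant.

contingent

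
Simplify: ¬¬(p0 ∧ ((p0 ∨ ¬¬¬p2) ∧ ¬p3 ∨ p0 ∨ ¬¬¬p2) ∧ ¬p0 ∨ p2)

¬¬(p0 ∧ ((p0 ∨ ¬¬¬p2) ∧ ¬p3 ∨ p0 ∨ ¬¬¬p2) ∧ ¬p0 ∨ p2)
= ¬¬(p0 ∧ (p0 ∨ ¬¬¬p2) ∧ ¬p0 ∨ p2)   — absorption
= p0 ∧ (p0 ∨ ¬¬¬p2) ∧ ¬p0 ∨ p2   — double negation
= p0 ∧ (p0 ∨ ¬p2) ∧ ¬p0 ∨ p2   — double negation
= p0 ∧ ¬p0 ∨ p2   — absorption
= p2   — complement / identity

p2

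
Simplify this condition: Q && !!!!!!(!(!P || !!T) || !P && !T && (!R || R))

Q && !T

Q && !!!!!!(!(!P || !!T) || !P && !T && (!R || R))
= Q && !!!!(!(!P || !!T) || !P && !T && (!R || R))   [double negation]
= Q && !!!!(P && !T || !P && !T && (!R || R))   [De Morgan]
= Q && !!!!(P && !T || !P && !T)   [complement / identity]
= Q && !!!!!T   [distribution]
= Q && !!!T   [double negation]
= Q && !T   [double negation]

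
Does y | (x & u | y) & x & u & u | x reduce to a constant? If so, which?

no

y | (x & u | y) & x & u & u | x
= y | (x & u | y) & x & u | x   (idempotence)
= y | x & u | x   (absorption)
= y | x   (absorption)
This depends on x, y, so it is not a constant.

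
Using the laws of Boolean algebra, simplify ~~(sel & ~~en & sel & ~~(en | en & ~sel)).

~~(sel & ~~en & sel & ~~(en | en & ~sel))
= ~~(sel & ~~en & sel & ~~en)   [absorption]
= ~~(sel & ~~en)   [idempotence]
= ~~(sel & en)   [double negation]
= sel & en   [double negation]

sel & en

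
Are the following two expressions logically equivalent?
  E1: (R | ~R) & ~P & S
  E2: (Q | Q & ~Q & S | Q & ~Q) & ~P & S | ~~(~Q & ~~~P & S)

Yes

E1: (R | ~R) & ~P & S
    = ~P & S   (complement / identity)
E2: (Q | Q & ~Q & S | Q & ~Q) & ~P & S | ~~(~Q & ~~~P & S)
    = (Q | Q & ~Q & S | Q & ~Q) & ~P & S | ~Q & ~~~P & S   (double negation)
    = (Q | Q & ~Q) & ~P & S | ~Q & ~~~P & S   (absorption)
    = Q & ~P & S | ~Q & ~~~P & S   (complement / identity)
    = Q & ~P & S | ~Q & ~P & S   (double negation)
    = ~P & S   (distribution)
Both reduce to ~P & S, so they are equivalent.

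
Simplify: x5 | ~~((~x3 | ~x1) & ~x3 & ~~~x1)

x5 | ~x3 & ~x1

x5 | ~~((~x3 | ~x1) & ~x3 & ~~~x1)
= x5 | ~~((~x3 | ~x1) & ~x3 & ~x1)   — double negation
= x5 | (~x3 | ~x1) & ~x3 & ~x1   — double negation
= x5 | ~x3 & ~x1   — absorption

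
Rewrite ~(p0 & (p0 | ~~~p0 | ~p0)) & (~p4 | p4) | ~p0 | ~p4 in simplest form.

~p0 | ~p4

~(p0 & (p0 | ~~~p0 | ~p0)) & (~p4 | p4) | ~p0 | ~p4
= ~(p0 & (p0 | ~p0 | ~p0)) & (~p4 | p4) | ~p0 | ~p4   — double negation
= ~(p0 & (p0 | ~p0 | ~p0)) | ~p0 | ~p4   — complement / identity
= ~(p0 & (p0 | ~p0)) | ~p0 | ~p4   — idempotence
= ~p0 | ~p0 | ~p4   — complement / identity
= ~p0 | ~p4   — idempotence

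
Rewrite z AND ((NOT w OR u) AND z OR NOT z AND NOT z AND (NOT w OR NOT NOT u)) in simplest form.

z AND ((NOT w OR u) AND z OR NOT z AND NOT z AND (NOT w OR NOT NOT u))
= z AND ((NOT w OR u) AND z OR NOT z AND NOT z AND (NOT w OR u))   [double negation]
= z AND ((NOT w OR u) AND z OR NOT z AND (NOT w OR u))   [idempotence]
= z AND (NOT w OR u)   [distribution]

z AND (NOT w OR u)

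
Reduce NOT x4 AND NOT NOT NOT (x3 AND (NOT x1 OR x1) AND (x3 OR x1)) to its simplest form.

NOT x4 AND NOT x3

NOT x4 AND NOT NOT NOT (x3 AND (NOT x1 OR x1) AND (x3 OR x1))
= NOT x4 AND NOT (x3 AND (NOT x1 OR x1) AND (x3 OR x1))   (double negation)
= NOT x4 AND NOT (x3 AND (x3 OR x1))   (complement / identity)
= NOT x4 AND NOT x3   (absorption)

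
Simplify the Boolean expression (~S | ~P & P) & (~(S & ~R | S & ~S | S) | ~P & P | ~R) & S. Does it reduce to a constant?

0

(~S | ~P & P) & (~(S & ~R | S & ~S | S) | ~P & P | ~R) & S
= (~S | ~P & P) & (~(S & ~R | S) | ~P & P | ~R) & S   (complement / identity)
= (~S | ~P & P) & (~S | ~P & P | ~R) & S   (absorption)
= (~S | ~P & P) & S   (absorption)
= ~S & S   (complement / identity)
= 0   (complement)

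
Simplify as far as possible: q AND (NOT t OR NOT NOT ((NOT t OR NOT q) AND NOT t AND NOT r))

q AND NOT t

q AND (NOT t OR NOT NOT ((NOT t OR NOT q) AND NOT t AND NOT r))
= q AND (NOT t OR NOT NOT (NOT t AND NOT r))   [absorption]
= q AND (NOT t OR NOT t AND NOT r)   [double negation]
= q AND NOT t   [absorption]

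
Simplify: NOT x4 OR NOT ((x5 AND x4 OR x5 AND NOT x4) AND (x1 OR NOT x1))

NOT x4 OR NOT x5

NOT x4 OR NOT ((x5 AND x4 OR x5 AND NOT x4) AND (x1 OR NOT x1))
= NOT x4 OR NOT (x5 AND (x1 OR NOT x1))   — distribution
= NOT x4 OR NOT x5   — complement / identity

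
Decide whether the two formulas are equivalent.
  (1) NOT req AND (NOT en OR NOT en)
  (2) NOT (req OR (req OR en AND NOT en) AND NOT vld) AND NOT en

Yes

E1: NOT req AND (NOT en OR NOT en)
    = NOT req AND NOT en   (idempotence)
E2: NOT (req OR (req OR en AND NOT en) AND NOT vld) AND NOT en
    = NOT (req OR req AND NOT vld) AND NOT en   (complement / identity)
    = NOT req AND NOT en   (absorption)
Both reduce to NOT req AND NOT en, so they are equivalent.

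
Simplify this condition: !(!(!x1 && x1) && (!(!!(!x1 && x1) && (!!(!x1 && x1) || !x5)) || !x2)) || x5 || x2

!(!(!x1 && x1) && (!(!!(!x1 && x1) && (!!(!x1 && x1) || !x5)) || !x2)) || x5 || x2
= !(!(!x1 && x1) && (!!!(!x1 && x1) || !x2)) || x5 || x2   [absorption]
= !(!(!x1 && x1) && (!(!x1 && x1) || !x2)) || x5 || x2   [double negation]
= !!(!x1 && x1) || x5 || x2   [absorption]
= !x1 && x1 || x5 || x2   [double negation]
= x5 || x2   [complement / identity]

x5 || x2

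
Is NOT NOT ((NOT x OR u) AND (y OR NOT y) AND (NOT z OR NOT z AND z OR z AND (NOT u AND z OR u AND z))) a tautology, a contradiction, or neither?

neither

NOT NOT ((NOT x OR u) AND (y OR NOT y) AND (NOT z OR NOT z AND z OR z AND (NOT u AND z OR u AND z)))
= NOT NOT ((NOT x OR u) AND (y OR NOT y) AND (NOT z OR NOT z AND z OR z AND z))   — distribution
= (NOT x OR u) AND (y OR NOT y) AND (NOT z OR NOT z AND z OR z AND z)   — double negation
= (NOT x OR u) AND (y OR NOT y) AND (NOT z OR z)   — distribution
= (NOT x OR u) AND (y OR NOT y)   — complement / identity
= NOT x OR u   — complement / identity
This depends on u, x, so it is not a constant.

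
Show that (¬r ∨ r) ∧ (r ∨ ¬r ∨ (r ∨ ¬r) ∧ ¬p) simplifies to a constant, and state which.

True

(¬r ∨ r) ∧ (r ∨ ¬r ∨ (r ∨ ¬r) ∧ ¬p)
= (¬r ∨ r) ∧ (r ∨ ¬r)   (absorption)
= r ∨ ¬r   (complement / identity)
= True   (complement)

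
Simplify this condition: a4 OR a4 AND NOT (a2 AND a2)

a4

a4 OR a4 AND NOT (a2 AND a2)
= a4 OR a4 AND NOT a2
= a4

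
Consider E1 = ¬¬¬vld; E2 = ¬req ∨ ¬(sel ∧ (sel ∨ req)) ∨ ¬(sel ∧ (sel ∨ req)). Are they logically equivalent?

E1: ¬¬¬vld
    = ¬vld   (double negation)
E2: ¬req ∨ ¬(sel ∧ (sel ∨ req)) ∨ ¬(sel ∧ (sel ∨ req))
    = ¬req ∨ ¬(sel ∧ (sel ∨ req))   (idempotence)
    = ¬req ∨ ¬sel   (absorption)
These differ: at req=0, sel=1, vld=1, E1 = 0 but E2 = 1.

No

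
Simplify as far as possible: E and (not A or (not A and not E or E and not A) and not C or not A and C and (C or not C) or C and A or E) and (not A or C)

E and (not A or (not A and not E or E and not A) and not C or not A and C and (C or not C) or C and A or E) and (not A or C)
= E and (not A or not A and not C or not A and C and (C or not C) or C and A or E) and (not A or C)   [distribution]
= E and (not A or not A and not C or not A and C or C and A or E) and (not A or C)   [complement / identity]
= E and (not A or not A and C or C and A or E) and (not A or C)   [absorption]
= E and (not A or C or E) and (not A or C)   [distribution]
= E and (not A or C)   [absorption]

E and (not A or C)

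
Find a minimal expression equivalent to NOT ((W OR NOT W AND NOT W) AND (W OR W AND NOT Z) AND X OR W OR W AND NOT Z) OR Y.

NOT W OR Y

NOT ((W OR NOT W AND NOT W) AND (W OR W AND NOT Z) AND X OR W OR W AND NOT Z) OR Y
= NOT ((W OR NOT W) AND (W OR W AND NOT Z) AND X OR W OR W AND NOT Z) OR Y
= NOT ((W OR W AND NOT Z) AND X OR W OR W AND NOT Z) OR Y
= NOT (W OR W AND NOT Z) OR Y
= NOT W OR Y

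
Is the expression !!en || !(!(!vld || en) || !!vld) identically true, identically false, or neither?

!!en || !(!(!vld || en) || !!vld)
= !!en || (!vld || en) && !vld
= !!en || !vld
= en || !vld
This depends on en, vld, so it is not a constant.

neither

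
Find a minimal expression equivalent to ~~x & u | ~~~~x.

x

~~x & u | ~~~~x
= ~~x & u | ~~x   (double negation)
= ~~x   (absorption)
= x   (double negation)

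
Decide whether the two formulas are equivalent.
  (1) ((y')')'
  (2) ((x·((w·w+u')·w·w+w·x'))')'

No

E1: ((y')')'
    = y'   (double negation)
E2: ((x·((w·w+u')·w·w+w·x'))')'
    = ((x·(w·w+w·x'))')'   (absorption)
    = ((x·w·(w+x'))')'   (distribution)
    = x·w·(w+x')   (double negation)
    = x·w   (absorption)
These differ: at u=0, w=1, x=0, y=0, E1 = 1 but E2 = 0.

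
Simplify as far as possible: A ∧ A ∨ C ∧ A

A ∧ A ∨ C ∧ A
= (A ∨ C) ∧ A   [distribution]
= A   [absorption]

A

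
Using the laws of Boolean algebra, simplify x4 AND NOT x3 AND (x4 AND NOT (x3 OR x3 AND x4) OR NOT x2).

x4 AND NOT x3

x4 AND NOT x3 AND (x4 AND NOT (x3 OR x3 AND x4) OR NOT x2)
= x4 AND NOT x3 AND (x4 AND NOT x3 OR NOT x2)
= x4 AND NOT x3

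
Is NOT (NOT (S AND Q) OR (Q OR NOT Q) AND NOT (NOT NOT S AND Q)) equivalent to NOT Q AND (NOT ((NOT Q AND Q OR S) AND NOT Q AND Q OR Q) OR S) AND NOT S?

No

E1: NOT (NOT (S AND Q) OR (Q OR NOT Q) AND NOT (NOT NOT S AND Q))
    = NOT (NOT (S AND Q) OR NOT (NOT NOT S AND Q))   [complement / identity]
    = NOT (NOT (S AND Q) OR NOT (S AND Q))   [double negation]
    = S AND Q AND S AND Q   [De Morgan]
    = S AND Q   [idempotence]
E2: NOT Q AND (NOT ((NOT Q AND Q OR S) AND NOT Q AND Q OR Q) OR S) AND NOT S
    = NOT Q AND (NOT (NOT Q AND Q OR Q) OR S) AND NOT S   [absorption]
    = NOT Q AND (NOT Q OR S) AND NOT S   [complement / identity]
    = NOT Q AND NOT S   [absorption]
These differ: at Q=0, S=0, E1 = 0 but E2 = 1.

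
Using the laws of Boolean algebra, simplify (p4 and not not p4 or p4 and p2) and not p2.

(p4 and not not p4 or p4 and p2) and not p2
= (p4 and p4 or p4 and p2) and not p2   [double negation]
= (p4 or p2) and p4 and not p2   [distribution]
= p4 and not p2   [absorption]

p4 and not p2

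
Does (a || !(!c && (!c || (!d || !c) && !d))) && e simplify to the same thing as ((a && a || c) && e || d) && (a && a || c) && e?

E1: (a || !(!c && (!c || (!d || !c) && !d))) && e
    = (a || !(!c && (!c || !d))) && e   (absorption)
    = (a || !!c) && e   (absorption)
    = (a || c) && e   (double negation)
E2: ((a && a || c) && e || d) && (a && a || c) && e
    = (a && a || c) && e   (absorption)
    = (a || c) && e   (idempotence)
Both reduce to (a || c) && e, so they are equivalent.

Yes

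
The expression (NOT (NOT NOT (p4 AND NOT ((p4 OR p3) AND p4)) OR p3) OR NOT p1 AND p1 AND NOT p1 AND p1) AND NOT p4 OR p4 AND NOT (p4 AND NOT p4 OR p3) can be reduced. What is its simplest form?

(NOT (NOT NOT (p4 AND NOT ((p4 OR p3) AND p4)) OR p3) OR NOT p1 AND p1 AND NOT p1 AND p1) AND NOT p4 OR p4 AND NOT (p4 AND NOT p4 OR p3)
= (NOT (NOT NOT (p4 AND NOT ((p4 OR p3) AND p4)) OR p3) OR NOT p1 AND p1) AND NOT p4 OR p4 AND NOT (p4 AND NOT p4 OR p3)   [idempotence]
= (NOT (NOT NOT (p4 AND NOT p4) OR p3) OR NOT p1 AND p1) AND NOT p4 OR p4 AND NOT (p4 AND NOT p4 OR p3)   [absorption]
= NOT (NOT NOT (p4 AND NOT p4) OR p3) AND NOT p4 OR p4 AND NOT (p4 AND NOT p4 OR p3)   [complement / identity]
= NOT (p4 AND NOT p4 OR p3) AND NOT p4 OR p4 AND NOT (p4 AND NOT p4 OR p3)   [double negation]
= NOT (p4 AND NOT p4 OR p3)   [distribution]
= NOT p3   [complement / identity]

NOT p3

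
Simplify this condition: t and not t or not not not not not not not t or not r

not t or not r

t and not t or not not not not not not not t or not r
= not not not not not not not t or not r   (complement / identity)
= not not not not not t or not r   (double negation)
= not not not t or not r   (double negation)
= not t or not r   (double negation)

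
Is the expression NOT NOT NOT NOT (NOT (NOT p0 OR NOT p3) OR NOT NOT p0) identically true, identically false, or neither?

neither

NOT NOT NOT NOT (NOT (NOT p0 OR NOT p3) OR NOT NOT p0)
= NOT NOT NOT ((NOT p0 OR NOT p3) AND NOT p0)   (De Morgan)
= NOT ((NOT p0 OR NOT p3) AND NOT p0)   (double negation)
= NOT NOT p0   (absorption)
= p0   (double negation)
This depends on p0, so it is not a constant.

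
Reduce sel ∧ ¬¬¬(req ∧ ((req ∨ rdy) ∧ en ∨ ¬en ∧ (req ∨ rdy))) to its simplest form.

sel ∧ ¬¬¬(req ∧ ((req ∨ rdy) ∧ en ∨ ¬en ∧ (req ∨ rdy)))
= sel ∧ ¬(req ∧ ((req ∨ rdy) ∧ en ∨ ¬en ∧ (req ∨ rdy)))
= sel ∧ ¬(req ∧ (req ∨ rdy))
= sel ∧ ¬req

sel ∧ ¬req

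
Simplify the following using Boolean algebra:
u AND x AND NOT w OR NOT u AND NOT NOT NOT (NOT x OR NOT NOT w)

x AND NOT w

u AND x AND NOT w OR NOT u AND NOT NOT NOT (NOT x OR NOT NOT w)
= u AND x AND NOT w OR NOT u AND NOT (NOT x OR NOT NOT w)   (double negation)
= u AND x AND NOT w OR NOT u AND x AND NOT w   (De Morgan)
= x AND NOT w   (distribution)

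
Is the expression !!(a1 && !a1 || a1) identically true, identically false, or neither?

neither

!!(a1 && !a1 || a1)
= a1 && !a1 || a1
= a1
This depends on a1, so it is not a constant.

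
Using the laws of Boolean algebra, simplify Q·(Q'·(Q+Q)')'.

Q

Q·(Q'·(Q+Q)')'
= Q·(Q+Q+Q)
= Q·(Q+Q)
= Q·Q
= Q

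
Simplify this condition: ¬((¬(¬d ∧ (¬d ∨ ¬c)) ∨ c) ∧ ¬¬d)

¬d

¬((¬(¬d ∧ (¬d ∨ ¬c)) ∨ c) ∧ ¬¬d)
= ¬((¬¬d ∨ c) ∧ ¬¬d)
= ¬¬¬d
= ¬d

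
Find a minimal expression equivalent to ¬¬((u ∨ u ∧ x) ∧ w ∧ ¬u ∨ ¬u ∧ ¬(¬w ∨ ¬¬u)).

w ∧ ¬u

¬¬((u ∨ u ∧ x) ∧ w ∧ ¬u ∨ ¬u ∧ ¬(¬w ∨ ¬¬u))
= (u ∨ u ∧ x) ∧ w ∧ ¬u ∨ ¬u ∧ ¬(¬w ∨ ¬¬u)   [double negation]
= (u ∨ u ∧ x) ∧ w ∧ ¬u ∨ ¬u ∧ w ∧ ¬u   [De Morgan]
= u ∧ w ∧ ¬u ∨ ¬u ∧ w ∧ ¬u   [absorption]
= w ∧ ¬u   [distribution]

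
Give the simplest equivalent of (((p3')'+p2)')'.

p3+p2

(((p3')'+p2)')'
= ((p3+p2)')'   (double negation)
= p3+p2   (double negation)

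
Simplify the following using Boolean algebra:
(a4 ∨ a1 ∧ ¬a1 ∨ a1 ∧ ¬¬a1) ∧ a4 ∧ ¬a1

(a4 ∨ a1 ∧ ¬a1 ∨ a1 ∧ ¬¬a1) ∧ a4 ∧ ¬a1
= (a4 ∨ a1 ∧ ¬a1 ∨ a1 ∧ a1) ∧ a4 ∧ ¬a1   (double negation)
= (a4 ∨ a1) ∧ a4 ∧ ¬a1   (distribution)
= a4 ∧ ¬a1   (absorption)

a4 ∧ ¬a1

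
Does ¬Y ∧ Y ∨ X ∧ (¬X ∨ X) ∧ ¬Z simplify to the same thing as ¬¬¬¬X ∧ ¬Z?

E1: ¬Y ∧ Y ∨ X ∧ (¬X ∨ X) ∧ ¬Z
    = X ∧ (¬X ∨ X) ∧ ¬Z   [complement / identity]
    = X ∧ ¬Z   [complement / identity]
E2: ¬¬¬¬X ∧ ¬Z
    = ¬¬X ∧ ¬Z   [double negation]
    = X ∧ ¬Z   [double negation]
Both reduce to X ∧ ¬Z, so they are equivalent.

Yes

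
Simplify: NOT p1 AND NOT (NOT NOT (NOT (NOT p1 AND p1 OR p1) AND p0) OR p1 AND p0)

NOT p1 AND NOT (NOT NOT (NOT (NOT p1 AND p1 OR p1) AND p0) OR p1 AND p0)
= NOT p1 AND NOT (NOT (NOT p1 AND p1 OR p1) AND p0 OR p1 AND p0)   [double negation]
= NOT p1 AND NOT (NOT p1 AND p0 OR p1 AND p0)   [complement / identity]
= NOT p1 AND NOT p0   [distribution]

NOT p1 AND NOT p0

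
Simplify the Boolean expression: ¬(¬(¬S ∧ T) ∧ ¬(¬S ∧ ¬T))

¬(¬(¬S ∧ T) ∧ ¬(¬S ∧ ¬T))
= ¬S ∧ T ∨ ¬S ∧ ¬T   — De Morgan
= ¬S   — distribution

¬S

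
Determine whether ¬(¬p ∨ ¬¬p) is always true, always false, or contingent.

¬(¬p ∨ ¬¬p)
= p ∧ ¬p   — De Morgan
= False   — complement

always false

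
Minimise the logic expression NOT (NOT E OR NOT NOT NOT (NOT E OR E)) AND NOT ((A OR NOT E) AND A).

E AND NOT A

NOT (NOT E OR NOT NOT NOT (NOT E OR E)) AND NOT ((A OR NOT E) AND A)
= E AND NOT NOT (NOT E OR E) AND NOT ((A OR NOT E) AND A)   [De Morgan]
= E AND (NOT E OR E) AND NOT ((A OR NOT E) AND A)   [double negation]
= E AND NOT ((A OR NOT E) AND A)   [complement / identity]
= E AND NOT A   [absorption]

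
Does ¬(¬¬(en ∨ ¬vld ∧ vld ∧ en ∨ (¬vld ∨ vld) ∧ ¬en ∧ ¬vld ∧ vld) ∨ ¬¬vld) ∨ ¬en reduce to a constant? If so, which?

¬(¬¬(en ∨ ¬vld ∧ vld ∧ en ∨ (¬vld ∨ vld) ∧ ¬en ∧ ¬vld ∧ vld) ∨ ¬¬vld) ∨ ¬en
= ¬(¬¬(en ∨ ¬vld ∧ vld ∧ en ∨ ¬en ∧ ¬vld ∧ vld) ∨ ¬¬vld) ∨ ¬en
= ¬(¬¬(en ∨ ¬vld ∧ vld) ∨ ¬¬vld) ∨ ¬en
= ¬(¬¬en ∨ ¬¬vld) ∨ ¬en
= ¬en ∧ ¬vld ∨ ¬en
= ¬en
This depends on en, so it is not a constant.

no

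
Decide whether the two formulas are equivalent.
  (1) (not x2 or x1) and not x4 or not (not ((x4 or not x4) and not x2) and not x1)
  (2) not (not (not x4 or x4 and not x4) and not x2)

No

E1: (not x2 or x1) and not x4 or not (not ((x4 or not x4) and not x2) and not x1)
    = (not x2 or x1) and not x4 or not (not not x2 and not x1)   (complement / identity)
    = (not x2 or x1) and not x4 or not x2 or x1   (De Morgan)
    = not x2 or x1   (absorption)
E2: not (not (not x4 or x4 and not x4) and not x2)
    = not (not not x4 and not x2)   (complement / identity)
    = not x4 or x2   (De Morgan)
These differ: at x1=0, x2=1, x4=1, E1 = 0 but E2 = 1.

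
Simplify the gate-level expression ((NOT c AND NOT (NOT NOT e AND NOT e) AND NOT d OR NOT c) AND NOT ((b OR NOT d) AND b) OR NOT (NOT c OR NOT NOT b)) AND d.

NOT b AND d

((NOT c AND NOT (NOT NOT e AND NOT e) AND NOT d OR NOT c) AND NOT ((b OR NOT d) AND b) OR NOT (NOT c OR NOT NOT b)) AND d
= ((NOT c AND NOT (NOT NOT e AND NOT e) AND NOT d OR NOT c) AND NOT ((b OR NOT d) AND b) OR c AND NOT b) AND d   (De Morgan)
= ((NOT c AND (NOT e OR e) AND NOT d OR NOT c) AND NOT ((b OR NOT d) AND b) OR c AND NOT b) AND d   (De Morgan)
= ((NOT c AND (NOT e OR e) AND NOT d OR NOT c) AND NOT b OR c AND NOT b) AND d   (absorption)
= ((NOT c AND NOT d OR NOT c) AND NOT b OR c AND NOT b) AND d   (complement / identity)
= (NOT c AND NOT b OR c AND NOT b) AND d   (absorption)
= NOT b AND d   (distribution)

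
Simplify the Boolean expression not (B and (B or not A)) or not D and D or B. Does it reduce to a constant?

not (B and (B or not A)) or not D and D or B
= not (B and (B or not A)) or B
= not B or B
= True

True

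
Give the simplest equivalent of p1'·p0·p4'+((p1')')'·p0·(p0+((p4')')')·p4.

p1'·p0·p4'+((p1')')'·p0·(p0+((p4')')')·p4
= p1'·p0·p4'+p1'·p0·(p0+((p4')')')·p4
= p1'·p0·p4'+p1'·p0·(p0+p4')·p4
= p1'·p0·p4'+p1'·p0·p4
= p1'·p0

p1'·p0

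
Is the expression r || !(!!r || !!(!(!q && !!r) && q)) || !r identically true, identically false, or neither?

r || !(!!r || !!(!(!q && !!r) && q)) || !r
= r || !(!!r || !!((q || !r) && q)) || !r   — De Morgan
= r || !r && !((q || !r) && q) || !r   — De Morgan
= r || !r && !q || !r   — absorption
= r || !r   — absorption
= true   — complement

identically true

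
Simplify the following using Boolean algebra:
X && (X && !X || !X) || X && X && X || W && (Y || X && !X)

X && (X && !X || !X) || X && X && X || W && (Y || X && !X)
= X && (X && !X || !X) || X && X || W && (Y || X && !X)
= X && !X || X && X || W && (Y || X && !X)
= X && !X || X && X || W && Y
= X || W && Y

X || W && Y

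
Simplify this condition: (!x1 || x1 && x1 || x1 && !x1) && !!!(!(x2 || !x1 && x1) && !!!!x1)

x2 || !x1

(!x1 || x1 && x1 || x1 && !x1) && !!!(!(x2 || !x1 && x1) && !!!!x1)
= (!x1 || x1 && x1 || x1 && !x1) && !!!(!(x2 || !x1 && x1) && !!x1)   (double negation)
= (!x1 || x1 && x1 || x1 && !x1) && !(!(x2 || !x1 && x1) && !!x1)   (double negation)
= (!x1 || x1 && x1 || x1 && !x1) && !(!x2 && !!x1)   (complement / identity)
= (!x1 || x1) && !(!x2 && !!x1)   (distribution)
= (!x1 || x1) && (x2 || !x1)   (De Morgan)
= x2 || !x1   (complement / identity)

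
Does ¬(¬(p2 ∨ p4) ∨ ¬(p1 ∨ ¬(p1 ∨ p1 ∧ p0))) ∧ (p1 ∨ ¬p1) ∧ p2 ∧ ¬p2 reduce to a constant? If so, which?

¬(¬(p2 ∨ p4) ∨ ¬(p1 ∨ ¬(p1 ∨ p1 ∧ p0))) ∧ (p1 ∨ ¬p1) ∧ p2 ∧ ¬p2
= ¬(¬(p2 ∨ p4) ∨ ¬(p1 ∨ ¬(p1 ∨ p1 ∧ p0))) ∧ p2 ∧ ¬p2   — complement / identity
= ¬(¬(p2 ∨ p4) ∨ ¬(p1 ∨ ¬p1)) ∧ p2 ∧ ¬p2   — absorption
= (p2 ∨ p4) ∧ (p1 ∨ ¬p1) ∧ p2 ∧ ¬p2   — De Morgan
= (p2 ∨ p4) ∧ p2 ∧ ¬p2   — complement / identity
= p2 ∧ ¬p2   — absorption
= False   — complement

yes, False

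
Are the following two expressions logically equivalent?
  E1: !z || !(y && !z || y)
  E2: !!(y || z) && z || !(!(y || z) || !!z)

E1: !z || !(y && !z || y)
    = !z || !y
E2: !!(y || z) && z || !(!(y || z) || !!z)
    = (y || z) && z || !(!(y || z) || !!z)
    = (y || z) && z || (y || z) && !z
    = y || z
These differ: at y=0, z=0, E1 = 1 but E2 = 0.

No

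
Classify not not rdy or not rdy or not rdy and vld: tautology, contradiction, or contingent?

not not rdy or not rdy or not rdy and vld
= rdy or not rdy or not rdy and vld
= rdy or not rdy
= True

tautology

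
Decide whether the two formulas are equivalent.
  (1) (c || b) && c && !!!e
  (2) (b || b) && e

No

E1: (c || b) && c && !!!e
    = (c || b) && c && !e   — double negation
    = c && !e   — absorption
E2: (b || b) && e
    = b && e   — idempotence
These differ: at b=1, c=1, e=1, E1 = 0 but E2 = 1.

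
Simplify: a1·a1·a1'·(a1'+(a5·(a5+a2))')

a1·a1·a1'·(a1'+(a5·(a5+a2))')
= a1·a1'·(a1'+(a5·(a5+a2))')
= a1·a1'·(a1'+a5')
= a1·a1'
= 0

0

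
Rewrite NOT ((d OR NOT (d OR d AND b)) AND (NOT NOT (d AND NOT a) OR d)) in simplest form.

NOT d

NOT ((d OR NOT (d OR d AND b)) AND (NOT NOT (d AND NOT a) OR d))
= NOT ((d OR NOT d) AND (NOT NOT (d AND NOT a) OR d))   — absorption
= NOT (NOT NOT (d AND NOT a) OR d)   — complement / identity
= NOT (d AND NOT a OR d)   — double negation
= NOT d   — absorption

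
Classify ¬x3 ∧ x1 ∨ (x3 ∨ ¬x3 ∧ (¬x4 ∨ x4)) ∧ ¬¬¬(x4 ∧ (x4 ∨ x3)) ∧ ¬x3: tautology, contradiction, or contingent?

¬x3 ∧ x1 ∨ (x3 ∨ ¬x3 ∧ (¬x4 ∨ x4)) ∧ ¬¬¬(x4 ∧ (x4 ∨ x3)) ∧ ¬x3
= ¬x3 ∧ x1 ∨ (x3 ∨ ¬x3) ∧ ¬¬¬(x4 ∧ (x4 ∨ x3)) ∧ ¬x3   (complement / identity)
= ¬x3 ∧ x1 ∨ (x3 ∨ ¬x3) ∧ ¬¬¬x4 ∧ ¬x3   (absorption)
= ¬x3 ∧ (x1 ∨ (x3 ∨ ¬x3) ∧ ¬¬¬x4)   (distribution)
= ¬x3 ∧ (x1 ∨ (x3 ∨ ¬x3) ∧ ¬x4)   (double negation)
= ¬x3 ∧ (x1 ∨ ¬x4)   (complement / identity)
This depends on x1, x3, x4, so it is not a constant.

contingent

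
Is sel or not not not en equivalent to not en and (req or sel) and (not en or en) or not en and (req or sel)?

No

E1: sel or not not not en
    = sel or not en   — double negation
E2: not en and (req or sel) and (not en or en) or not en and (req or sel)
    = not en and (req or sel) or not en and (req or sel)   — complement / identity
    = not en and (req or sel)   — idempotence
These differ: at en=1, req=0, sel=1, E1 = 1 but E2 = 0.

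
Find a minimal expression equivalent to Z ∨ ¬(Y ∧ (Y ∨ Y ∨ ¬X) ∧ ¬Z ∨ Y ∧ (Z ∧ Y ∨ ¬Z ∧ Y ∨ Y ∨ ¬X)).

Z ∨ ¬(Y ∧ (Y ∨ Y ∨ ¬X) ∧ ¬Z ∨ Y ∧ (Z ∧ Y ∨ ¬Z ∧ Y ∨ Y ∨ ¬X))
= Z ∨ ¬(Y ∧ (Y ∨ Y ∨ ¬X) ∧ ¬Z ∨ Y ∧ (Y ∨ Y ∨ ¬X))   [distribution]
= Z ∨ ¬(Y ∧ (Y ∨ Y ∨ ¬X))   [absorption]
= Z ∨ ¬(Y ∧ (Y ∨ ¬X))   [idempotence]
= Z ∨ ¬Y   [absorption]

Z ∨ ¬Y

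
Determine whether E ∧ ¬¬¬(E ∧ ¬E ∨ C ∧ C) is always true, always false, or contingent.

E ∧ ¬¬¬(E ∧ ¬E ∨ C ∧ C)
= E ∧ ¬¬¬(C ∧ C)   [complement / identity]
= E ∧ ¬(C ∧ C)   [double negation]
= E ∧ ¬C   [idempotence]
This depends on C, E, so it is not a constant.

contingent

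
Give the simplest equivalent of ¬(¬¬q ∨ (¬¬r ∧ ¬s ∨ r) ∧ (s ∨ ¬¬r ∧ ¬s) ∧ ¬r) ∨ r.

¬(¬¬q ∨ (¬¬r ∧ ¬s ∨ r) ∧ (s ∨ ¬¬r ∧ ¬s) ∧ ¬r) ∨ r
= ¬(¬¬q ∨ (r ∧ s ∨ ¬¬r ∧ ¬s) ∧ ¬r) ∨ r   [distribution]
= ¬(¬¬q ∨ (r ∧ s ∨ r ∧ ¬s) ∧ ¬r) ∨ r   [double negation]
= ¬(q ∨ (r ∧ s ∨ r ∧ ¬s) ∧ ¬r) ∨ r   [double negation]
= ¬(q ∨ r ∧ ¬r) ∨ r   [distribution]
= ¬q ∨ r   [complement / identity]

¬q ∨ r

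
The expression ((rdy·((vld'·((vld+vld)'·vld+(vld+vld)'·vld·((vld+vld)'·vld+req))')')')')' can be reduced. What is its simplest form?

rdy·vld'

((rdy·((vld'·((vld+vld)'·vld+(vld+vld)'·vld·((vld+vld)'·vld+req))')')')')'
= ((rdy·((vld'·((vld+vld)'·vld+(vld+vld)'·vld)')')')')'   [absorption]
= ((rdy·((vld'·((vld+vld)'·vld)')')')')'   [idempotence]
= ((rdy·((vld'·(vld'·vld)')')')')'   [idempotence]
= ((rdy·(vld+vld'·vld)')')'   [De Morgan]
= rdy·(vld+vld'·vld)'   [double negation]
= rdy·vld'   [complement / identity]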